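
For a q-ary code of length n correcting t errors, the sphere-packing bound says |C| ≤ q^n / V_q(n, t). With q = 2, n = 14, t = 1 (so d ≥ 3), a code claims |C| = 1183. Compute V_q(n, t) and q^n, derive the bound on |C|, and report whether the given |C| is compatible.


V_q(n, t) = 15, q^n = 16384, Hamming bound = 1092, |C| = 1183 > bound (violated).

Step 1: Compute V_q(n, t) = Σ_{j=0}^1 C(n, j) (q−1)^j.
  j = 0: C(14,0)·(1)^0 = 1·1 = 1.
  j = 1: C(14,1)·(1)^1 = 14·1 = 14.
  V_q(n, t) = 1 + 14 = 15.
Step 2: q^n = 2^14 = 16384.
Step 3: Hamming bound ⌊q^n / V_q(n,t)⌋ = ⌊16384/15⌋ = 1092.
Step 4: Compare |C| = 1183 to 1092: violated.
The claimed |C| lies above the Hamming bound, so no 2-ary code of length 14 with d ≥ 3 can have 1183 codewords.


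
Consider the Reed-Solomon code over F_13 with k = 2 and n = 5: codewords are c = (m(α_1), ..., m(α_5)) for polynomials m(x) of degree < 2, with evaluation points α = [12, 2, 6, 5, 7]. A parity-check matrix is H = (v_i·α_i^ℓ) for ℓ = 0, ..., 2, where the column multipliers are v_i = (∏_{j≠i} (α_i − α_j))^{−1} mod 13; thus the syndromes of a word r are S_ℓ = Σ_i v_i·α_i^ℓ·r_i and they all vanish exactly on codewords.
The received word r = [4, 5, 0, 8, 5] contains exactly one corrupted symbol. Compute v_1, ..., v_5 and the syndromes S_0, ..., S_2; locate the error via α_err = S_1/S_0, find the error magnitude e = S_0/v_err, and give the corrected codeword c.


S = (6, 12, 11), error at position 2, error magnitude e = 12, c = [4, 6, 0, 8, 5].

Step 1: column multipliers v_i = (∏_{j≠i}(α_i − α_j))^{−1} mod 13.
  i = 1 (α = 12): (12−2)(12−6)(12−5)(12−7) = 10·6·7·5 = 2100 ≡ 7, so v_1 = 7^{−1} = 2 (mod 13).
  i = 2 (α = 2): (2−12)(2−6)(2−5)(2−7) = (−10)·(−4)·(−3)·(−5) = 600 ≡ 2, so v_2 = 2^{−1} = 7 (mod 13).
  i = 3 (α = 6): (6−12)(6−2)(6−5)(6−7) = (−6)·4·1·(−1) = 24 ≡ 11, so v_3 = 11^{−1} = 6 (mod 13).
  i = 4 (α = 5): (5−12)(5−2)(5−6)(5−7) = (−7)·3·(−1)·(−2) = −42 ≡ 10, so v_4 = 10^{−1} = 4 (mod 13).
  i = 5 (α = 7): (7−12)(7−2)(7−6)(7−5) = (−5)·5·1·2 = −50 ≡ 2, so v_5 = 2^{−1} = 7 (mod 13).
  v = [2, 7, 6, 4, 7].
Step 2: syndromes of r = [4, 5, 0, 8, 5] (all sums mod 13).
  S_0 = Σ v_i r_i = 2·4 + 7·5 + 6·0 + 4·8 + 7·5 = 110 ≡ 6.
  S_1 = Σ v_i α_i r_i = 2·12·4 + 7·2·5 + 6·6·0 + 4·5·8 + 7·7·5 = 571 ≡ 12.
  α_i^2 mod 13 = [1, 4, 10, 12, 10].
  S_2 = Σ v_i α_i^2 r_i = 2·1·4 + 7·4·5 + 6·10·0 + 4·12·8 + 7·10·5 = 882 ≡ 11.
  S = (6, 12, 11) ≠ 0, so r is not a codeword (an error is present).
Step 3: locate the error. For a single error e at position i, S_ℓ = v_i·e·α_i^ℓ, so α_err = S_1/S_0.
  S_0^{−1} = 6^{−1} = 11 (mod 13), so α_err = 12·11 = 132 ≡ 2 = α_2. Error position i = 2.
  Consistency check: S_2/S_1 = 11·12 = 132 ≡ 2 = α_err ✓ (single-error assumption holds).
Step 4: error magnitude e = S_0/v_2 = S_0·∏_{j≠2}(α_2 − α_j) = 6·2 = 12 ≡ 12 (mod 13).
Step 5: correct position 2: c_2 = r_2 − e = 5 − 12 ≡ 6 (mod 13). Hence c = [4, 6, 0, 8, 5].
  Check: interpolating c through the α_i gives m(x) = 9 + 5·x (degree < 2) with m(α_i) = c_i for every i, so c is indeed a codeword.


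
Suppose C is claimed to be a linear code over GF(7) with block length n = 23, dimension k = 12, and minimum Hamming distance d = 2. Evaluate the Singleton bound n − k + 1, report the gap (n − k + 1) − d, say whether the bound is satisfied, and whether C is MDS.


Singleton RHS = n − k + 1 = 12, slack = 10, bound satisfied, not MDS.

Singleton bound: d ≤ n − k + 1.
Here n = 23, k = 12, so n − k + 1 = 12.
Given d = 2, check d ≤ 12: YES.
Slack = (n − k + 1) − d = 10.
The code is NOT MDS (slack = 10 > 0).
Description: the claimed parameters are [23, 12, 2]_7; such a code would be non-MDS.


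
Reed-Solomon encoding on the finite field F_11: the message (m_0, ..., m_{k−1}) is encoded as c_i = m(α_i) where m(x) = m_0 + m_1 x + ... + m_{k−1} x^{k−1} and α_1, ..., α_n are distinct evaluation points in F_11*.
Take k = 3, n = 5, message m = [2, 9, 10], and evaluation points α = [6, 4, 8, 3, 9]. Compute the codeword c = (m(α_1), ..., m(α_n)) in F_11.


c = [9, 0, 10, 9, 2]

Message polynomial: m(x) = 2 + 9·x + 10·x^2 (mod 11).
For each evaluation point α_i, compute m(α_i) mod 11:
  α_1 = 6: Horner steps 10 → 3 → 9, so m(6) = 9.
  α_2 = 4: Horner steps 10 → 5 → 0, so m(4) = 0.
  α_3 = 8: Horner steps 10 → 1 → 10, so m(8) = 10.
  α_4 = 3: Horner steps 10 → 6 → 9, so m(3) = 9.
  α_5 = 9: Horner steps 10 → 0 → 2, so m(9) = 2.
Codeword c = [9, 0, 10, 9, 2] ∈ F_11^5.


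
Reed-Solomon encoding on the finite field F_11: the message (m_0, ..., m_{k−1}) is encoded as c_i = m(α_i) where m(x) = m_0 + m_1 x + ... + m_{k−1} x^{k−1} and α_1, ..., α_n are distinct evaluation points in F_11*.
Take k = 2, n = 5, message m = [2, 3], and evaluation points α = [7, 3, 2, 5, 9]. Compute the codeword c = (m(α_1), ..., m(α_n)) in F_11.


c = [1, 0, 8, 6, 7]

Message polynomial: m(x) = 2 + 3·x (mod 11).
For each evaluation point α_i, compute m(α_i) mod 11:
  α_1 = 7: Horner steps 3 → 1, so m(7) = 1.
  α_2 = 3: Horner steps 3 → 0, so m(3) = 0.
  α_3 = 2: Horner steps 3 → 8, so m(2) = 8.
  α_4 = 5: Horner steps 3 → 6, so m(5) = 6.
  α_5 = 9: Horner steps 3 → 7, so m(9) = 7.
Codeword c = [1, 0, 8, 6, 7] ∈ F_11^5.


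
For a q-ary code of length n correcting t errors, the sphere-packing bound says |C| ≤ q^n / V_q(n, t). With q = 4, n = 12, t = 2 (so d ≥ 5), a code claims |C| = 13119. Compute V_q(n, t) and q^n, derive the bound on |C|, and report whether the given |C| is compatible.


V_q(n, t) = 631, q^n = 16777216, Hamming bound = 26588, |C| = 13119 ≤ bound (satisfied).

Step 1: Compute V_q(n, t) = Σ_{j=0}^2 C(n, j) (q−1)^j.
  j = 0: C(12,0)·(3)^0 = 1·1 = 1.
  j = 1: C(12,1)·(3)^1 = 12·3 = 36.
  j = 2: C(12,2)·(3)^2 = 66·9 = 594.
  V_q(n, t) = 1 + 36 + 594 = 631.
Step 2: q^n = 4^12 = 16777216.
Step 3: Hamming bound ⌊q^n / V_q(n,t)⌋ = ⌊16777216/631⌋ = 26588.
Step 4: Compare |C| = 13119 to 26588: satisfied.
The claimed |C| lies below the Hamming bound.


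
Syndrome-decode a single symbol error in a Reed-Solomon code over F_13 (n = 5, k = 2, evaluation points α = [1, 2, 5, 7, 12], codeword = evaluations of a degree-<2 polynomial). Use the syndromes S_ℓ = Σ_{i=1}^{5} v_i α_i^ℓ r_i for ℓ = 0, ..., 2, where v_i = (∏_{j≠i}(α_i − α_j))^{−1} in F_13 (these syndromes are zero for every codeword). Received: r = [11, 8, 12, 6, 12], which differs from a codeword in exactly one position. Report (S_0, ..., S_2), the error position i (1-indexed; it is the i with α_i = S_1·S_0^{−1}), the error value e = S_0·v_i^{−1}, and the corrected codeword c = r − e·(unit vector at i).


S = (4, 9, 4), error at position 5, error magnitude e = 8, c = [11, 8, 12, 6, 4].

Step 1: column multipliers v_i = (∏_{j≠i}(α_i − α_j))^{−1} mod 13.
  i = 1 (α = 1): (1−2)(1−5)(1−7)(1−12) = (−1)·(−4)·(−6)·(−11) = 264 ≡ 4, so v_1 = 4^{−1} = 10 (mod 13).
  i = 2 (α = 2): (2−1)(2−5)(2−7)(2−12) = 1·(−3)·(−5)·(−10) = −150 ≡ 6, so v_2 = 6^{−1} = 11 (mod 13).
  i = 3 (α = 5): (5−1)(5−2)(5−7)(5−12) = 4·3·(−2)·(−7) = 168 ≡ 12, so v_3 = 12^{−1} = 12 (mod 13).
  i = 4 (α = 7): (7−1)(7−2)(7−5)(7−12) = 6·5·2·(−5) = −300 ≡ 12, so v_4 = 12^{−1} = 12 (mod 13).
  i = 5 (α = 12): (12−1)(12−2)(12−5)(12−7) = 11·10·7·5 = 3850 ≡ 2, so v_5 = 2^{−1} = 7 (mod 13).
  v = [10, 11, 12, 12, 7].
Step 2: syndromes of r = [11, 8, 12, 6, 12] (all sums mod 13).
  S_0 = Σ v_i r_i = 10·11 + 11·8 + 12·12 + 12·6 + 7·12 = 498 ≡ 4.
  S_1 = Σ v_i α_i r_i = 10·1·11 + 11·2·8 + 12·5·12 + 12·7·6 + 7·12·12 = 2518 ≡ 9.
  α_i^2 mod 13 = [1, 4, 12, 10, 1].
  S_2 = Σ v_i α_i^2 r_i = 10·1·11 + 11·4·8 + 12·12·12 + 12·10·6 + 7·1·12 = 2994 ≡ 4.
  S = (4, 9, 4) ≠ 0, so r is not a codeword (an error is present).
Step 3: locate the error. For a single error e at position i, S_ℓ = v_i·e·α_i^ℓ, so α_err = S_1/S_0.
  S_0^{−1} = 4^{−1} = 10 (mod 13), so α_err = 9·10 = 90 ≡ 12 = α_5. Error position i = 5.
  Consistency check: S_2/S_1 = 4·3 = 12 ≡ 12 = α_err ✓ (single-error assumption holds).
Step 4: error magnitude e = S_0/v_5 = S_0·∏_{j≠5}(α_5 − α_j) = 4·2 = 8 ≡ 8 (mod 13).
Step 5: correct position 5: c_5 = r_5 − e = 12 − 8 ≡ 4 (mod 13). Hence c = [11, 8, 12, 6, 4].
  Check: interpolating c through the α_i gives m(x) = 1 + 10·x (degree < 2) with m(α_i) = c_i for every i, so c is indeed a codeword.


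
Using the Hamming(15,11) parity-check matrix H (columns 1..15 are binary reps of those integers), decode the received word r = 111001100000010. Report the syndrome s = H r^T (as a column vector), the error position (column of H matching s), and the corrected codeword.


s = (1, 1, 1, 1)^T, error position = 15, corrected codeword c = 111001100000011

Compute s = H r^T mod 2 one row at a time:
  s_1 = 0 + 0 + 0 + 0 + 0 + 0 + 1 + 0 = 1 ≡ 1 (mod 2).
  s_2 = 0 + 0 + 1 + 1 + 0 + 0 + 1 + 0 = 3 ≡ 1 (mod 2).
  s_3 = 1 + 1 + 1 + 1 + 0 + 0 + 1 + 0 = 5 ≡ 1 (mod 2).
  s_4 = 1 + 1 + 0 + 1 + 0 + 0 + 0 + 0 = 3 ≡ 1 (mod 2).
s = (1, 1, 1, 1)^T — this equals column 15 of H (binary 1111), so error is at position 15.
Correct: flip bit 15 of r = 111001100000010 to get c = 111001100000011.


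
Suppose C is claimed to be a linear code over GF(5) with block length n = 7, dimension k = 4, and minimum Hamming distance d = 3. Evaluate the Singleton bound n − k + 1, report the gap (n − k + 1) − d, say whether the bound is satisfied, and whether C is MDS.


Singleton RHS = n − k + 1 = 4, slack = 1, bound satisfied, not MDS.

Singleton bound: d ≤ n − k + 1.
Here n = 7, k = 4, so n − k + 1 = 4.
Given d = 3, check d ≤ 4: YES.
Slack = (n − k + 1) − d = 1.
The code is NOT MDS (slack = 1 > 0).
Description: the claimed parameters are [7, 4, 3]_5; such a code would be non-MDS.


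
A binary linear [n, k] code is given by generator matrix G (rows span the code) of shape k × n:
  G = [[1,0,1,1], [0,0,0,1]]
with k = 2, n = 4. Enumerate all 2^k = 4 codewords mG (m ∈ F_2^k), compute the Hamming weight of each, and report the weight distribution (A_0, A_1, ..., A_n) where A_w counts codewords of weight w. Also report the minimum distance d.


Weight distribution: A_0 = 1, A_1 = 1, A_2 = 1, A_3 = 1. Minimum distance d = 1.

Enumerate all 2^2 = 4 messages m ∈ F_2^2.
For each, compute codeword c = mG in F_2^4, then tally its weight.
  m = 00 → c = 0000, weight = 0.
  m = 10 → c = 1011, weight = 3.
  m = 01 → c = 0001, weight = 1.
  m = 11 → c = 1010, weight = 2.
Tally weights:
  weight 0: 1 codewords.
  weight 1: 1 codewords.
  weight 2: 1 codewords.
  weight 3: 1 codewords.
Minimum distance d = smallest w > 0 with A_w > 0 = 1.
Sanity: Σ A_w = 4 = 2^2 = 4 ✓.


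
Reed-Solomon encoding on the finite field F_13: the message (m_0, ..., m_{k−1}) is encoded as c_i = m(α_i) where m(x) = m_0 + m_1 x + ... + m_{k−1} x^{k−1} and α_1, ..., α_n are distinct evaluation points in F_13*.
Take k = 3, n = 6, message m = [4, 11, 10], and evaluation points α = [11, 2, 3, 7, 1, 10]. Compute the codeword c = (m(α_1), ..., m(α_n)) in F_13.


c = [9, 1, 10, 12, 12, 9]

Message polynomial: m(x) = 4 + 11·x + 10·x^2 (mod 13).
For each evaluation point α_i, compute m(α_i) mod 13:
  α_1 = 11: Horner steps 10 → 4 → 9, so m(11) = 9.
  α_2 = 2: Horner steps 10 → 5 → 1, so m(2) = 1.
  α_3 = 3: Horner steps 10 → 2 → 10, so m(3) = 10.
  α_4 = 7: Horner steps 10 → 3 → 12, so m(7) = 12.
  α_5 = 1: Horner steps 10 → 8 → 12, so m(1) = 12.
  α_6 = 10: Horner steps 10 → 7 → 9, so m(10) = 9.
Codeword c = [9, 1, 10, 12, 12, 9] ∈ F_13^6.


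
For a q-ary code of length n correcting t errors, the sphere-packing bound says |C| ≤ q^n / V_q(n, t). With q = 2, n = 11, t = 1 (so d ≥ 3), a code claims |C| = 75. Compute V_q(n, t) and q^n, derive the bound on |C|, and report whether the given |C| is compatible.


V_q(n, t) = 12, q^n = 2048, Hamming bound = 170, |C| = 75 ≤ bound (satisfied).

Step 1: Compute V_q(n, t) = Σ_{j=0}^1 C(n, j) (q−1)^j.
  j = 0: C(11,0)·(1)^0 = 1·1 = 1.
  j = 1: C(11,1)·(1)^1 = 11·1 = 11.
  V_q(n, t) = 1 + 11 = 12.
Step 2: q^n = 2^11 = 2048.
Step 3: Hamming bound ⌊q^n / V_q(n,t)⌋ = ⌊2048/12⌋ = 170.
Step 4: Compare |C| = 75 to 170: satisfied.
The claimed |C| lies below the Hamming bound.


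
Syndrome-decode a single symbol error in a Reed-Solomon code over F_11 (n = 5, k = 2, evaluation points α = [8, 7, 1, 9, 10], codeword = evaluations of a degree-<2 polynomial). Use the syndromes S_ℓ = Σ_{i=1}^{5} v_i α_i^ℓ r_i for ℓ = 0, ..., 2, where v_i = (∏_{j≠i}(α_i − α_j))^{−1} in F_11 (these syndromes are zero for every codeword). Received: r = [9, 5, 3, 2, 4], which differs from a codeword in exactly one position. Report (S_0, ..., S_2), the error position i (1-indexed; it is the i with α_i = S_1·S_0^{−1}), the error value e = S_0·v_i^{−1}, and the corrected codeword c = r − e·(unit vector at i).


S = (2, 9, 2), error at position 5, error magnitude e = 9, c = [9, 5, 3, 2, 6].

Step 1: column multipliers v_i = (∏_{j≠i}(α_i − α_j))^{−1} mod 11.
  i = 1 (α = 8): (8−7)(8−1)(8−9)(8−10) = 1·7·(−1)·(−2) = 14 ≡ 3, so v_1 = 3^{−1} = 4 (mod 11).
  i = 2 (α = 7): (7−8)(7−1)(7−9)(7−10) = (−1)·6·(−2)·(−3) = −36 ≡ 8, so v_2 = 8^{−1} = 7 (mod 11).
  i = 3 (α = 1): (1−8)(1−7)(1−9)(1−10) = (−7)·(−6)·(−8)·(−9) = 3024 ≡ 10, so v_3 = 10^{−1} = 10 (mod 11).
  i = 4 (α = 9): (9−8)(9−7)(9−1)(9−10) = 1·2·8·(−1) = −16 ≡ 6, so v_4 = 6^{−1} = 2 (mod 11).
  i = 5 (α = 10): (10−8)(10−7)(10−1)(10−9) = 2·3·9·1 = 54 ≡ 10, so v_5 = 10^{−1} = 10 (mod 11).
  v = [4, 7, 10, 2, 10].
Step 2: syndromes of r = [9, 5, 3, 2, 4] (all sums mod 11).
  S_0 = Σ v_i r_i = 4·9 + 7·5 + 10·3 + 2·2 + 10·4 = 145 ≡ 2.
  S_1 = Σ v_i α_i r_i = 4·8·9 + 7·7·5 + 10·1·3 + 2·9·2 + 10·10·4 = 999 ≡ 9.
  α_i^2 mod 11 = [9, 5, 1, 4, 1].
  S_2 = Σ v_i α_i^2 r_i = 4·9·9 + 7·5·5 + 10·1·3 + 2·4·2 + 10·1·4 = 585 ≡ 2.
  S = (2, 9, 2) ≠ 0, so r is not a codeword (an error is present).
Step 3: locate the error. For a single error e at position i, S_ℓ = v_i·e·α_i^ℓ, so α_err = S_1/S_0.
  S_0^{−1} = 2^{−1} = 6 (mod 11), so α_err = 9·6 = 54 ≡ 10 = α_5. Error position i = 5.
  Consistency check: S_2/S_1 = 2·5 = 10 ≡ 10 = α_err ✓ (single-error assumption holds).
Step 4: error magnitude e = S_0/v_5 = S_0·∏_{j≠5}(α_5 − α_j) = 2·10 = 20 ≡ 9 (mod 11).
Step 5: correct position 5: c_5 = r_5 − e = 4 − 9 ≡ 6 (mod 11). Hence c = [9, 5, 3, 2, 6].
  Check: interpolating c through the α_i gives m(x) = 10 + 4·x (degree < 2) with m(α_i) = c_i for every i, so c is indeed a codeword.


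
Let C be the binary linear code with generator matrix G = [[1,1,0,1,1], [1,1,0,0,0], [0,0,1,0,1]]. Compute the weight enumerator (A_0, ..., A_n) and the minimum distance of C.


Weight distribution: A_0 = 1, A_2 = 4, A_4 = 3. Minimum distance d = 2.

Enumerate all 2^3 = 8 messages m ∈ F_2^3.
For each, compute codeword c = mG in F_2^5, then tally its weight.
  m = 000 → c = 00000, weight = 0.
  m = 100 → c = 11011, weight = 4.
  m = 010 → c = 11000, weight = 2.
  m = 110 → c = 00011, weight = 2.
  m = 001 → c = 00101, weight = 2.
  m = 101 → c = 11110, weight = 4.
  m = 011 → c = 11101, weight = 4.
  m = 111 → c = 00110, weight = 2.
Tally weights:
  weight 0: 1 codewords.
  weight 2: 4 codewords.
  weight 4: 3 codewords.
Minimum distance d = smallest w > 0 with A_w > 0 = 2.
Sanity: Σ A_w = 8 = 2^3 = 8 ✓.


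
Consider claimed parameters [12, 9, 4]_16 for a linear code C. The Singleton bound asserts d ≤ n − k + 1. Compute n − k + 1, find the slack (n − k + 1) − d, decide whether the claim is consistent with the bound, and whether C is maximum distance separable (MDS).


Singleton RHS = n − k + 1 = 4, slack = 0, bound satisfied, MDS.

Singleton bound: d ≤ n − k + 1.
Here n = 12, k = 9, so n − k + 1 = 4.
Given d = 4, check d ≤ 4: YES.
Slack = (n − k + 1) − d = 0.
The code is MDS (slack = 0).
Description: the claimed parameters are [12, 9, 4]_16; such a code would be MDS (meets Singleton bound).


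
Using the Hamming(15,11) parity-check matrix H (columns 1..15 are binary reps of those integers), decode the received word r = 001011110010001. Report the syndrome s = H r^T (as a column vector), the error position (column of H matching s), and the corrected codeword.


s = (1, 0, 1, 1)^T, error position = 11, corrected codeword c = 001011110000001

Compute s = H r^T mod 2 one row at a time:
  s_1 = 1 + 0 + 0 + 1 + 0 + 0 + 0 + 1 = 3 ≡ 1 (mod 2).
  s_2 = 0 + 1 + 1 + 1 + 0 + 0 + 0 + 1 = 4 ≡ 0 (mod 2).
  s_3 = 0 + 1 + 1 + 1 + 0 + 1 + 0 + 1 = 5 ≡ 1 (mod 2).
  s_4 = 0 + 1 + 1 + 1 + 0 + 1 + 0 + 1 = 5 ≡ 1 (mod 2).
s = (1, 0, 1, 1)^T — this equals column 11 of H (binary 1011), so error is at position 11.
Correct: flip bit 11 of r = 001011110010001 to get c = 001011110000001.


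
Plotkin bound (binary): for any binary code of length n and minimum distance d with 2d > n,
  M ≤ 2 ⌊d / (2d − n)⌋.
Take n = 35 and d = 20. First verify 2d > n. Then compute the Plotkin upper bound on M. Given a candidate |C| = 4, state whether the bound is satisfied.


Plotkin bound M ≤ 8; given |C| = 4 ≤ bound (satisfied).

Check applicability: 2d = 40, n = 35.
2d − n = 5 > 0, so Plotkin applies.
Compute d/(2d−n) = 20/5 ≈ 4.0000.
⌊d/(2d−n)⌋ = 4.
Plotkin bound: M ≤ 2·4 = 8.
Given |C| = 4, check: satisfied.
This |C| is below the Plotkin bound.


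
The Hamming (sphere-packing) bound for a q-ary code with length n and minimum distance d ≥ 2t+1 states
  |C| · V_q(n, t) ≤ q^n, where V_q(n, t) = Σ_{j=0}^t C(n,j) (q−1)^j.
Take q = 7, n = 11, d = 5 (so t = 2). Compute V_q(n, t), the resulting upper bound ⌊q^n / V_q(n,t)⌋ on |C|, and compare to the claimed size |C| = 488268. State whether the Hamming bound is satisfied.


V_q(n, t) = 2047, q^n = 1977326743, Hamming bound = 965963, |C| = 488268 ≤ bound (satisfied).

Step 1: Compute V_q(n, t) = Σ_{j=0}^2 C(n, j) (q−1)^j.
  j = 0: C(11,0)·(6)^0 = 1·1 = 1.
  j = 1: C(11,1)·(6)^1 = 11·6 = 66.
  j = 2: C(11,2)·(6)^2 = 55·36 = 1980.
  V_q(n, t) = 1 + 66 + 1980 = 2047.
Step 2: q^n = 7^11 = 1977326743.
Step 3: Hamming bound ⌊q^n / V_q(n,t)⌋ = ⌊1977326743/2047⌋ = 965963.
Step 4: Compare |C| = 488268 to 965963: satisfied.
The claimed |C| lies below the Hamming bound.


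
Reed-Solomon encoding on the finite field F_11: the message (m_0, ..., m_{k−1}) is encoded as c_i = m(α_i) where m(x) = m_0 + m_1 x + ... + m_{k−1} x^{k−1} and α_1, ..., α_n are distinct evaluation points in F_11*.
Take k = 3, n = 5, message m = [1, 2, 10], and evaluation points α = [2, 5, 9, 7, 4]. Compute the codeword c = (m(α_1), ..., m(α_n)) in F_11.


c = [1, 8, 4, 10, 4]

Message polynomial: m(x) = 1 + 2·x + 10·x^2 (mod 11).
For each evaluation point α_i, compute m(α_i) mod 11:
  α_1 = 2: Horner steps 10 → 0 → 1, so m(2) = 1.
  α_2 = 5: Horner steps 10 → 8 → 8, so m(5) = 8.
  α_3 = 9: Horner steps 10 → 4 → 4, so m(9) = 4.
  α_4 = 7: Horner steps 10 → 6 → 10, so m(7) = 10.
  α_5 = 4: Horner steps 10 → 9 → 4, so m(4) = 4.
Codeword c = [1, 8, 4, 10, 4] ∈ F_11^5.


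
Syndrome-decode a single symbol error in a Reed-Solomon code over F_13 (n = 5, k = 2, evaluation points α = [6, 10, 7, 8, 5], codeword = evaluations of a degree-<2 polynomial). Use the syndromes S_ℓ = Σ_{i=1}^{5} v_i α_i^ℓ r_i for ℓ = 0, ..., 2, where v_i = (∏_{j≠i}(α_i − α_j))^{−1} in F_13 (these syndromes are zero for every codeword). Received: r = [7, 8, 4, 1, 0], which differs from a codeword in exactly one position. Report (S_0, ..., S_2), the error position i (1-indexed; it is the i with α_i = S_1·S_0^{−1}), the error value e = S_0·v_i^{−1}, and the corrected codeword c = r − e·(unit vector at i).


S = (4, 7, 9), error at position 5, error magnitude e = 3, c = [7, 8, 4, 1, 10].

Step 1: column multipliers v_i = (∏_{j≠i}(α_i − α_j))^{−1} mod 13.
  i = 1 (α = 6): (6−10)(6−7)(6−8)(6−5) = (−4)·(−1)·(−2)·1 = −8 ≡ 5, so v_1 = 5^{−1} = 8 (mod 13).
  i = 2 (α = 10): (10−6)(10−7)(10−8)(10−5) = 4·3·2·5 = 120 ≡ 3, so v_2 = 3^{−1} = 9 (mod 13).
  i = 3 (α = 7): (7−6)(7−10)(7−8)(7−5) = 1·(−3)·(−1)·2 = 6 ≡ 6, so v_3 = 6^{−1} = 11 (mod 13).
  i = 4 (α = 8): (8−6)(8−10)(8−7)(8−5) = 2·(−2)·1·3 = −12 ≡ 1, so v_4 = 1^{−1} = 1 (mod 13).
  i = 5 (α = 5): (5−6)(5−10)(5−7)(5−8) = (−1)·(−5)·(−2)·(−3) = 30 ≡ 4, so v_5 = 4^{−1} = 10 (mod 13).
  v = [8, 9, 11, 1, 10].
Step 2: syndromes of r = [7, 8, 4, 1, 0] (all sums mod 13).
  S_0 = Σ v_i r_i = 8·7 + 9·8 + 11·4 + 1·1 + 10·0 = 173 ≡ 4.
  S_1 = Σ v_i α_i r_i = 8·6·7 + 9·10·8 + 11·7·4 + 1·8·1 + 10·5·0 = 1372 ≡ 7.
  α_i^2 mod 13 = [10, 9, 10, 12, 12].
  S_2 = Σ v_i α_i^2 r_i = 8·10·7 + 9·9·8 + 11·10·4 + 1·12·1 + 10·12·0 = 1660 ≡ 9.
  S = (4, 7, 9) ≠ 0, so r is not a codeword (an error is present).
Step 3: locate the error. For a single error e at position i, S_ℓ = v_i·e·α_i^ℓ, so α_err = S_1/S_0.
  S_0^{−1} = 4^{−1} = 10 (mod 13), so α_err = 7·10 = 70 ≡ 5 = α_5. Error position i = 5.
  Consistency check: S_2/S_1 = 9·2 = 18 ≡ 5 = α_err ✓ (single-error assumption holds).
Step 4: error magnitude e = S_0/v_5 = S_0·∏_{j≠5}(α_5 − α_j) = 4·4 = 16 ≡ 3 (mod 13).
Step 5: correct position 5: c_5 = r_5 − e = 0 − 3 ≡ 10 (mod 13). Hence c = [7, 8, 4, 1, 10].
  Check: interpolating c through the α_i gives m(x) = 12 + 10·x (degree < 2) with m(α_i) = c_i for every i, so c is indeed a codeword.


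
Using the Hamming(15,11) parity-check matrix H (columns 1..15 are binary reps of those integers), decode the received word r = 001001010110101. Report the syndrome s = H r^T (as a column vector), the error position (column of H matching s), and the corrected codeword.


s = (1, 1, 1, 0)^T, error position = 14, corrected codeword c = 001001010110111

Compute s = H r^T mod 2 one row at a time:
  s_1 = 1 + 0 + 1 + 1 + 0 + 1 + 0 + 1 = 5 ≡ 1 (mod 2).
  s_2 = 0 + 0 + 1 + 0 + 0 + 1 + 0 + 1 = 3 ≡ 1 (mod 2).
  s_3 = 0 + 1 + 1 + 0 + 1 + 1 + 0 + 1 = 5 ≡ 1 (mod 2).
  s_4 = 0 + 1 + 0 + 0 + 0 + 1 + 1 + 1 = 4 ≡ 0 (mod 2).
s = (1, 1, 1, 0)^T — this equals column 14 of H (binary 1110), so error is at position 14.
Correct: flip bit 14 of r = 001001010110101 to get c = 001001010110111.


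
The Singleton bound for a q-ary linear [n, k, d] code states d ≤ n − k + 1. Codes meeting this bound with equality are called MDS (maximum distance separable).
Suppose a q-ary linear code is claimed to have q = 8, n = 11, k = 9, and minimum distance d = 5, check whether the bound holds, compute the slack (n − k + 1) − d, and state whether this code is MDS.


Singleton RHS = n − k + 1 = 3, slack = -2, bound violated (no such code; not MDS).

Singleton bound: d ≤ n − k + 1.
Here n = 11, k = 9, so n − k + 1 = 3.
Given d = 5, check d ≤ 3: NO.
Slack = (n − k + 1) − d = -2.
The slack is negative: d = 5 exceeds n − k + 1 = 3 by 2, so the Singleton bound is violated and no linear [11, 9, 5]_8 code can exist. In particular it is not MDS (MDS requires d = n − k + 1 exactly).
Description: the claimed parameters are [11, 9, 5]_8; such a code would be impossible (violates the Singleton bound).


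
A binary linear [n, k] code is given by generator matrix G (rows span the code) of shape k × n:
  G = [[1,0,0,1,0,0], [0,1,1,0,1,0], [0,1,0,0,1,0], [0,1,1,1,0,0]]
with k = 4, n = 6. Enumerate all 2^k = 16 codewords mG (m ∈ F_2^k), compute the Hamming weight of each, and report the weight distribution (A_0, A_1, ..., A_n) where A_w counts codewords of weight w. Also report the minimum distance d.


Weight distribution: A_0 = 1, A_1 = 1, A_2 = 6, A_3 = 6, A_4 = 1, A_5 = 1. Minimum distance d = 1.

Enumerate all 2^4 = 16 messages m ∈ F_2^4.
For each, compute codeword c = mG in F_2^6, then tally its weight.
  m = 0000 → c = 000000, weight = 0.
  m = 1000 → c = 100100, weight = 2.
  m = 0100 → c = 011010, weight = 3.
  m = 1100 → c = 111110, weight = 5.
  m = 0010 → c = 010010, weight = 2.
  m = 1010 → c = 110110, weight = 4.
  m = 0110 → c = 001000, weight = 1.
  m = 1110 → c = 101100, weight = 3.
  m = 0001 → c = 011100, weight = 3.
  m = 1001 → c = 111000, weight = 3.
  m = 0101 → c = 000110, weight = 2.
  m = 1101 → c = 100010, weight = 2.
  m = 0011 → c = 001110, weight = 3.
  m = 1011 → c = 101010, weight = 3.
  m = 0111 → c = 010100, weight = 2.
  m = 1111 → c = 110000, weight = 2.
Tally weights:
  weight 0: 1 codewords.
  weight 1: 1 codewords.
  weight 2: 6 codewords.
  weight 3: 6 codewords.
  weight 4: 1 codewords.
  weight 5: 1 codewords.
Minimum distance d = smallest w > 0 with A_w > 0 = 1.
Sanity: Σ A_w = 16 = 2^4 = 16 ✓.


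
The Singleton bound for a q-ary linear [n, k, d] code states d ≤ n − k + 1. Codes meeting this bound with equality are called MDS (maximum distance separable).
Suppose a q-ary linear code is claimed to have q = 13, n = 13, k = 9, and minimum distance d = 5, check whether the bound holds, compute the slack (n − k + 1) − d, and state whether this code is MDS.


Singleton RHS = n − k + 1 = 5, slack = 0, bound satisfied, MDS.

Singleton bound: d ≤ n − k + 1.
Here n = 13, k = 9, so n − k + 1 = 5.
Given d = 5, check d ≤ 5: YES.
Slack = (n − k + 1) − d = 0.
The code is MDS (slack = 0).
Description: the claimed parameters are [13, 9, 5]_13; such a code would be MDS (meets Singleton bound).


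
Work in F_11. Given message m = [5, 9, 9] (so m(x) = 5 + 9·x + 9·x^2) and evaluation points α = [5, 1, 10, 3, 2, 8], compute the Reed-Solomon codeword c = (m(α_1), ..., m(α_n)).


c = [0, 1, 5, 3, 4, 4]

Message polynomial: m(x) = 5 + 9·x + 9·x^2 (mod 11).
For each evaluation point α_i, compute m(α_i) mod 11:
  α_1 = 5: Horner steps 9 → 10 → 0, so m(5) = 0.
  α_2 = 1: Horner steps 9 → 7 → 1, so m(1) = 1.
  α_3 = 10: Horner steps 9 → 0 → 5, so m(10) = 5.
  α_4 = 3: Horner steps 9 → 3 → 3, so m(3) = 3.
  α_5 = 2: Horner steps 9 → 5 → 4, so m(2) = 4.
  α_6 = 8: Horner steps 9 → 4 → 4, so m(8) = 4.
Codeword c = [0, 1, 5, 3, 4, 4] ∈ F_11^6.


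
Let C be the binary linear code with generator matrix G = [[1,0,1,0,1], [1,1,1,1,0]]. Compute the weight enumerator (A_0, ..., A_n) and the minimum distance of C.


Weight distribution: A_0 = 1, A_3 = 2, A_4 = 1. Minimum distance d = 3.

Enumerate all 2^2 = 4 messages m ∈ F_2^2.
For each, compute codeword c = mG in F_2^5, then tally its weight.
  m = 00 → c = 00000, weight = 0.
  m = 10 → c = 10101, weight = 3.
  m = 01 → c = 11110, weight = 4.
  m = 11 → c = 01011, weight = 3.
Tally weights:
  weight 0: 1 codewords.
  weight 3: 2 codewords.
  weight 4: 1 codewords.
Minimum distance d = smallest w > 0 with A_w > 0 = 3.
Sanity: Σ A_w = 4 = 2^2 = 4 ✓.


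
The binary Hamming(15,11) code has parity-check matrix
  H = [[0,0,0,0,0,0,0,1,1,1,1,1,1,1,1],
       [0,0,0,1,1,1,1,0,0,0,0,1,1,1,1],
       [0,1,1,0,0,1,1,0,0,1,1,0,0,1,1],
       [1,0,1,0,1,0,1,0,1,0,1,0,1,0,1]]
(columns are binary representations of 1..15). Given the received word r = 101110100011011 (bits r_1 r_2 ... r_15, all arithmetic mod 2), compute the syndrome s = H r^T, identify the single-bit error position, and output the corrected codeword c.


s = (0, 0, 1, 0)^T, error position = 2, corrected codeword c = 111110100011011

Compute s = H r^T mod 2 one row at a time:
  s_1 = 0 + 0 + 0 + 1 + 1 + 0 + 1 + 1 = 4 ≡ 0 (mod 2).
  s_2 = 1 + 1 + 0 + 1 + 1 + 0 + 1 + 1 = 6 ≡ 0 (mod 2).
  s_3 = 0 + 1 + 0 + 1 + 0 + 1 + 1 + 1 = 5 ≡ 1 (mod 2).
  s_4 = 1 + 1 + 1 + 1 + 0 + 1 + 0 + 1 = 6 ≡ 0 (mod 2).
s = (0, 0, 1, 0)^T — this equals column 2 of H (binary 0010), so error is at position 2.
Correct: flip bit 2 of r = 101110100011011 to get c = 111110100011011.


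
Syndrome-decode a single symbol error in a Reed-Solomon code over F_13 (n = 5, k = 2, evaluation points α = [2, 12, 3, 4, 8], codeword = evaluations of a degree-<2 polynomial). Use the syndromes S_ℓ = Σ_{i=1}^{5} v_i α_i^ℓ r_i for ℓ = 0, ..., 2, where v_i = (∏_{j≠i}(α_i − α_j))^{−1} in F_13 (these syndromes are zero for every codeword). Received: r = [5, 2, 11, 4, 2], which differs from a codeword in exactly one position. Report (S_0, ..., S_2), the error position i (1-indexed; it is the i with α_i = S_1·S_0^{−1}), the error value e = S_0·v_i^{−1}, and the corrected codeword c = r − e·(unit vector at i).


S = (4, 9, 4), error at position 2, error magnitude e = 2, c = [5, 0, 11, 4, 2].

Step 1: column multipliers v_i = (∏_{j≠i}(α_i − α_j))^{−1} mod 13.
  i = 1 (α = 2): (2−12)(2−3)(2−4)(2−8) = (−10)·(−1)·(−2)·(−6) = 120 ≡ 3, so v_1 = 3^{−1} = 9 (mod 13).
  i = 2 (α = 12): (12−2)(12−3)(12−4)(12−8) = 10·9·8·4 = 2880 ≡ 7, so v_2 = 7^{−1} = 2 (mod 13).
  i = 3 (α = 3): (3−2)(3−12)(3−4)(3−8) = 1·(−9)·(−1)·(−5) = −45 ≡ 7, so v_3 = 7^{−1} = 2 (mod 13).
  i = 4 (α = 4): (4−2)(4−12)(4−3)(4−8) = 2·(−8)·1·(−4) = 64 ≡ 12, so v_4 = 12^{−1} = 12 (mod 13).
  i = 5 (α = 8): (8−2)(8−12)(8−3)(8−4) = 6·(−4)·5·4 = −480 ≡ 1, so v_5 = 1^{−1} = 1 (mod 13).
  v = [9, 2, 2, 12, 1].
Step 2: syndromes of r = [5, 2, 11, 4, 2] (all sums mod 13).
  S_0 = Σ v_i r_i = 9·5 + 2·2 + 2·11 + 12·4 + 1·2 = 121 ≡ 4.
  S_1 = Σ v_i α_i r_i = 9·2·5 + 2·12·2 + 2·3·11 + 12·4·4 + 1·8·2 = 412 ≡ 9.
  α_i^2 mod 13 = [4, 1, 9, 3, 12].
  S_2 = Σ v_i α_i^2 r_i = 9·4·5 + 2·1·2 + 2·9·11 + 12·3·4 + 1·12·2 = 550 ≡ 4.
  S = (4, 9, 4) ≠ 0, so r is not a codeword (an error is present).
Step 3: locate the error. For a single error e at position i, S_ℓ = v_i·e·α_i^ℓ, so α_err = S_1/S_0.
  S_0^{−1} = 4^{−1} = 10 (mod 13), so α_err = 9·10 = 90 ≡ 12 = α_2. Error position i = 2.
  Consistency check: S_2/S_1 = 4·3 = 12 ≡ 12 = α_err ✓ (single-error assumption holds).
Step 4: error magnitude e = S_0/v_2 = S_0·∏_{j≠2}(α_2 − α_j) = 4·7 = 28 ≡ 2 (mod 13).
Step 5: correct position 2: c_2 = r_2 − e = 2 − 2 ≡ 0 (mod 13). Hence c = [5, 0, 11, 4, 2].
  Check: interpolating c through the α_i gives m(x) = 6 + 6·x (degree < 2) with m(α_i) = c_i for every i, so c is indeed a codeword.


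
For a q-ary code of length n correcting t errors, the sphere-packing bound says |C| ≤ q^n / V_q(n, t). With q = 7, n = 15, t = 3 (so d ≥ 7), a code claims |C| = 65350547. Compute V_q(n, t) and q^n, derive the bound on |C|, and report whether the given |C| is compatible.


V_q(n, t) = 102151, q^n = 4747561509943, Hamming bound = 46475918, |C| = 65350547 > bound (violated).

Step 1: Compute V_q(n, t) = Σ_{j=0}^3 C(n, j) (q−1)^j.
  j = 0: C(15,0)·(6)^0 = 1·1 = 1.
  j = 1: C(15,1)·(6)^1 = 15·6 = 90.
  j = 2: C(15,2)·(6)^2 = 105·36 = 3780.
  j = 3: C(15,3)·(6)^3 = 455·216 = 98280.
  V_q(n, t) = 1 + 90 + 3780 + 98280 = 102151.
Step 2: q^n = 7^15 = 4747561509943.
Step 3: Hamming bound ⌊q^n / V_q(n,t)⌋ = ⌊4747561509943/102151⌋ = 46475918.
Step 4: Compare |C| = 65350547 to 46475918: violated.
The claimed |C| lies above the Hamming bound, so no 7-ary code of length 15 with d ≥ 7 can have 65350547 codewords.


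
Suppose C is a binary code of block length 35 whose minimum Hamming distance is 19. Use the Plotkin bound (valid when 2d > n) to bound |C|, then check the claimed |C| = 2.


Plotkin bound M ≤ 12; given |C| = 2 ≤ bound (satisfied).

Check applicability: 2d = 38, n = 35.
2d − n = 3 > 0, so Plotkin applies.
Compute d/(2d−n) = 19/3 ≈ 6.3333.
⌊d/(2d−n)⌋ = 6.
Plotkin bound: M ≤ 2·6 = 12.
Given |C| = 2, check: satisfied.
This |C| is below the Plotkin bound.


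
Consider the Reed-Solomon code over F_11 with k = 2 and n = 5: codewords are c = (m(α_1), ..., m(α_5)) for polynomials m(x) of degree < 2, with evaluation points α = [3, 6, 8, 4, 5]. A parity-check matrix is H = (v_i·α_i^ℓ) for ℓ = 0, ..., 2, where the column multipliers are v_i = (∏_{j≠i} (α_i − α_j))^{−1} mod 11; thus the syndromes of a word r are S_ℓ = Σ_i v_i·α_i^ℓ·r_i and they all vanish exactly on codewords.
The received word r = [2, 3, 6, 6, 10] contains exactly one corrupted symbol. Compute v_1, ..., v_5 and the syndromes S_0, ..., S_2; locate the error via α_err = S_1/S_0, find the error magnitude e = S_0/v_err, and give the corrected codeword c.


S = (5, 7, 1), error at position 3, error magnitude e = 6, c = [2, 3, 0, 6, 10].

Step 1: column multipliers v_i = (∏_{j≠i}(α_i − α_j))^{−1} mod 11.
  i = 1 (α = 3): (3−6)(3−8)(3−4)(3−5) = (−3)·(−5)·(−1)·(−2) = 30 ≡ 8, so v_1 = 8^{−1} = 7 (mod 11).
  i = 2 (α = 6): (6−3)(6−8)(6−4)(6−5) = 3·(−2)·2·1 = −12 ≡ 10, so v_2 = 10^{−1} = 10 (mod 11).
  i = 3 (α = 8): (8−3)(8−6)(8−4)(8−5) = 5·2·4·3 = 120 ≡ 10, so v_3 = 10^{−1} = 10 (mod 11).
  i = 4 (α = 4): (4−3)(4−6)(4−8)(4−5) = 1·(−2)·(−4)·(−1) = −8 ≡ 3, so v_4 = 3^{−1} = 4 (mod 11).
  i = 5 (α = 5): (5−3)(5−6)(5−8)(5−4) = 2·(−1)·(−3)·1 = 6 ≡ 6, so v_5 = 6^{−1} = 2 (mod 11).
  v = [7, 10, 10, 4, 2].
Step 2: syndromes of r = [2, 3, 6, 6, 10] (all sums mod 11).
  S_0 = Σ v_i r_i = 7·2 + 10·3 + 10·6 + 4·6 + 2·10 = 148 ≡ 5.
  S_1 = Σ v_i α_i r_i = 7·3·2 + 10·6·3 + 10·8·6 + 4·4·6 + 2·5·10 = 898 ≡ 7.
  α_i^2 mod 11 = [9, 3, 9, 5, 3].
  S_2 = Σ v_i α_i^2 r_i = 7·9·2 + 10·3·3 + 10·9·6 + 4·5·6 + 2·3·10 = 936 ≡ 1.
  S = (5, 7, 1) ≠ 0, so r is not a codeword (an error is present).
Step 3: locate the error. For a single error e at position i, S_ℓ = v_i·e·α_i^ℓ, so α_err = S_1/S_0.
  S_0^{−1} = 5^{−1} = 9 (mod 11), so α_err = 7·9 = 63 ≡ 8 = α_3. Error position i = 3.
  Consistency check: S_2/S_1 = 1·8 = 8 ≡ 8 = α_err ✓ (single-error assumption holds).
Step 4: error magnitude e = S_0/v_3 = S_0·∏_{j≠3}(α_3 − α_j) = 5·10 = 50 ≡ 6 (mod 11).
Step 5: correct position 3: c_3 = r_3 − e = 6 − 6 ≡ 0 (mod 11). Hence c = [2, 3, 0, 6, 10].
  Check: interpolating c through the α_i gives m(x) = 1 + 4·x (degree < 2) with m(α_i) = c_i for every i, so c is indeed a codeword.


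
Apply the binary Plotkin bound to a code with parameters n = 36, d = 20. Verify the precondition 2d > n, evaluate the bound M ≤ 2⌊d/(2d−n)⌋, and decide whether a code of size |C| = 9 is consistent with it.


Plotkin bound M ≤ 10; given |C| = 9 ≤ bound (satisfied).

Check applicability: 2d = 40, n = 36.
2d − n = 4 > 0, so Plotkin applies.
Compute d/(2d−n) = 20/4 ≈ 5.0000.
⌊d/(2d−n)⌋ = 5.
Plotkin bound: M ≤ 2·5 = 10.
Given |C| = 9, check: satisfied.
This |C| is below the Plotkin bound.


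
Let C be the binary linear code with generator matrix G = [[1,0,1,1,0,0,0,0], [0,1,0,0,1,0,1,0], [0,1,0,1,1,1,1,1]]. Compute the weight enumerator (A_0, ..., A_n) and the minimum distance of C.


Weight distribution: A_0 = 1, A_3 = 3, A_4 = 1, A_6 = 2, A_7 = 1. Minimum distance d = 3.

Enumerate all 2^3 = 8 messages m ∈ F_2^3.
For each, compute codeword c = mG in F_2^8, then tally its weight.
  m = 000 → c = 00000000, weight = 0.
  m = 100 → c = 10110000, weight = 3.
  m = 010 → c = 01001010, weight = 3.
  m = 110 → c = 11111010, weight = 6.
  m = 001 → c = 01011111, weight = 6.
  m = 101 → c = 11101111, weight = 7.
  m = 011 → c = 00010101, weight = 3.
  m = 111 → c = 10100101, weight = 4.
Tally weights:
  weight 0: 1 codewords.
  weight 3: 3 codewords.
  weight 4: 1 codewords.
  weight 6: 2 codewords.
  weight 7: 1 codewords.
Minimum distance d = smallest w > 0 with A_w > 0 = 3.
Sanity: Σ A_w = 8 = 2^3 = 8 ✓.


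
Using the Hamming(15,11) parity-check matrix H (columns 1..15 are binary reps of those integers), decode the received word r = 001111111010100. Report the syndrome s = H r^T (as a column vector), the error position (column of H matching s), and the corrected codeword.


s = (0, 1, 0, 0)^T, error position = 4, corrected codeword c = 001011111010100

Compute s = H r^T mod 2 one row at a time:
  s_1 = 1 + 1 + 0 + 1 + 0 + 1 + 0 + 0 = 4 ≡ 0 (mod 2).
  s_2 = 1 + 1 + 1 + 1 + 0 + 1 + 0 + 0 = 5 ≡ 1 (mod 2).
  s_3 = 0 + 1 + 1 + 1 + 0 + 1 + 0 + 0 = 4 ≡ 0 (mod 2).
  s_4 = 0 + 1 + 1 + 1 + 1 + 1 + 1 + 0 = 6 ≡ 0 (mod 2).
s = (0, 1, 0, 0)^T — this equals column 4 of H (binary 0100), so error is at position 4.
Correct: flip bit 4 of r = 001111111010100 to get c = 001011111010100.


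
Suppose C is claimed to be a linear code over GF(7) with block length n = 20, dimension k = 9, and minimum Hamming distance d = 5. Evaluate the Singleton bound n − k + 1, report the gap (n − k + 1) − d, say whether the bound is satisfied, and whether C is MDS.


Singleton RHS = n − k + 1 = 12, slack = 7, bound satisfied, not MDS.

Singleton bound: d ≤ n − k + 1.
Here n = 20, k = 9, so n − k + 1 = 12.
Given d = 5, check d ≤ 12: YES.
Slack = (n − k + 1) − d = 7.
The code is NOT MDS (slack = 7 > 0).
Description: the claimed parameters are [20, 9, 5]_7; such a code would be non-MDS.


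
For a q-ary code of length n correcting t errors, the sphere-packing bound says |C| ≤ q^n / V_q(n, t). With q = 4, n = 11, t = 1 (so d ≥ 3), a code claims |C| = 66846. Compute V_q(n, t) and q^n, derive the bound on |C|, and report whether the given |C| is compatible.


V_q(n, t) = 34, q^n = 4194304, Hamming bound = 123361, |C| = 66846 ≤ bound (satisfied).

Step 1: Compute V_q(n, t) = Σ_{j=0}^1 C(n, j) (q−1)^j.
  j = 0: C(11,0)·(3)^0 = 1·1 = 1.
  j = 1: C(11,1)·(3)^1 = 11·3 = 33.
  V_q(n, t) = 1 + 33 = 34.
Step 2: q^n = 4^11 = 4194304.
Step 3: Hamming bound ⌊q^n / V_q(n,t)⌋ = ⌊4194304/34⌋ = 123361.
Step 4: Compare |C| = 66846 to 123361: satisfied.
The claimed |C| lies below the Hamming bound.


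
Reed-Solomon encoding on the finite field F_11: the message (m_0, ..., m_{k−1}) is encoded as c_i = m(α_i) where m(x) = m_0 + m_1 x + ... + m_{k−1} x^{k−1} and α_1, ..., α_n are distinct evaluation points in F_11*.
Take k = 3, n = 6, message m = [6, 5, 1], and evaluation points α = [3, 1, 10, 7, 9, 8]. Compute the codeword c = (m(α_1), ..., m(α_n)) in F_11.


c = [8, 1, 2, 2, 0, 0]

Message polynomial: m(x) = 6 + 5·x + 1·x^2 (mod 11).
For each evaluation point α_i, compute m(α_i) mod 11:
  α_1 = 3: Horner steps 1 → 8 → 8, so m(3) = 8.
  α_2 = 1: Horner steps 1 → 6 → 1, so m(1) = 1.
  α_3 = 10: Horner steps 1 → 4 → 2, so m(10) = 2.
  α_4 = 7: Horner steps 1 → 1 → 2, so m(7) = 2.
  α_5 = 9: Horner steps 1 → 3 → 0, so m(9) = 0.
  α_6 = 8: Horner steps 1 → 2 → 0, so m(8) = 0.
Codeword c = [8, 1, 2, 2, 0, 0] ∈ F_11^6.


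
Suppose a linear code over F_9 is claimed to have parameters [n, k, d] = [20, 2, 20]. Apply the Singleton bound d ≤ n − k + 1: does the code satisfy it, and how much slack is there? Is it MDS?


Singleton RHS = n − k + 1 = 19, slack = -1, bound violated (no such code; not MDS).

Singleton bound: d ≤ n − k + 1.
Here n = 20, k = 2, so n − k + 1 = 19.
Given d = 20, check d ≤ 19: NO.
Slack = (n − k + 1) − d = -1.
The slack is negative: d = 20 exceeds n − k + 1 = 19 by 1, so the Singleton bound is violated and no linear [20, 2, 20]_9 code can exist. In particular it is not MDS (MDS requires d = n − k + 1 exactly).
Description: the claimed parameters are [20, 2, 20]_9; such a code would be impossible (violates the Singleton bound).


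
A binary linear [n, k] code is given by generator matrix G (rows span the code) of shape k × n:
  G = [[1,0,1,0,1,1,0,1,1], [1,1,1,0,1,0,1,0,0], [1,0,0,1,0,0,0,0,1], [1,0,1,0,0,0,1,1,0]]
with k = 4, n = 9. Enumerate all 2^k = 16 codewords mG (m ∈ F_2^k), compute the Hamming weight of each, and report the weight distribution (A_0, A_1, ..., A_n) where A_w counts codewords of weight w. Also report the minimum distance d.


Weight distribution: A_0 = 1, A_3 = 2, A_4 = 3, A_5 = 6, A_6 = 4. Minimum distance d = 3.

Enumerate all 2^4 = 16 messages m ∈ F_2^4.
For each, compute codeword c = mG in F_2^9, then tally its weight.
  m = 0000 → c = 000000000, weight = 0.
  m = 1000 → c = 101011011, weight = 6.
  m = 0100 → c = 111010100, weight = 5.
  m = 1100 → c = 010001111, weight = 5.
  m = 0010 → c = 100100001, weight = 3.
  m = 1010 → c = 001111010, weight = 5.
  m = 0110 → c = 011110101, weight = 6.
  m = 1110 → c = 110101110, weight = 6.
  m = 0001 → c = 101000110, weight = 4.
  m = 1001 → c = 000011101, weight = 4.
  m = 0101 → c = 010010010, weight = 3.
  m = 1101 → c = 111001001, weight = 5.
  m = 0011 → c = 001100111, weight = 5.
  m = 1011 → c = 100111100, weight = 5.
  m = 0111 → c = 110110011, weight = 6.
  m = 1111 → c = 011101000, weight = 4.
Tally weights:
  weight 0: 1 codewords.
  weight 3: 2 codewords.
  weight 4: 3 codewords.
  weight 5: 6 codewords.
  weight 6: 4 codewords.
Minimum distance d = smallest w > 0 with A_w > 0 = 3.
Sanity: Σ A_w = 16 = 2^4 = 16 ✓.
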